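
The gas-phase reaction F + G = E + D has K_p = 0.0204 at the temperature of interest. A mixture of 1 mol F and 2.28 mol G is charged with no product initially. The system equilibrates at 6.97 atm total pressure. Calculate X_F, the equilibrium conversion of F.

Let X = conversion of F (basis 1 mol F); extent of reaction ξ = X.
Species balance: n_F = 1 − X; n_G = 2.28 − X; n_E = X; n_D = X.
n_T stays at 3.28 (no change in mole number).
Mole fractions y_i = n_i/n_T; K_p = p_E p_D / (p_F p_G) with p_i = y_i·P.
This yields a degree-2 equation in X; solving on (0,1), X = 0.186.

X = 0.186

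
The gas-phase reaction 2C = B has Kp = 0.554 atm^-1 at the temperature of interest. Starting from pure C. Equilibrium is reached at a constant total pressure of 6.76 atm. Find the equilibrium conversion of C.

X = 0.750

Let X = conversion of C (basis 1 mol C); extent of reaction ξ = 0.5X.
At extent ξ: n_C = 1 − X; n_B = 0.5X.
Summing: n_T = 1 − 0.5X.
Mole fractions y_i = n_i/n_T; Kp = p_B / (p_C^2) with p_i = y_i·P.
Equating to 0.554 atm^-1 and solving on 0 < X < 1: X = 0.750.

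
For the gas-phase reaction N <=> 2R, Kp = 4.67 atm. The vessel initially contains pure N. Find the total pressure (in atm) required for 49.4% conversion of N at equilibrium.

P = 3.62 atm

Basis: 1 mol N initially; let X = conversion of N. Extent ξ = X.
Mole table: n_N = 1 − X; n_R = 2X.
Summing: n_T = 1 + X.
Kp = p_R^2 / (p_N) with p_i = (n_i/n_T)·P.
At X = 0.494: the mole-fraction product g(X) = Π y_i^ν_i = 1.291. Since Kp = g(X)·P^{1}, P = (Kp/g)^(1/1) = (4.67/1.291)^(1/1) = 3.62 atm.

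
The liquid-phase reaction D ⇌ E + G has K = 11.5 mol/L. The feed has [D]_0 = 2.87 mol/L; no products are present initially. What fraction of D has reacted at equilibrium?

X = 0.829

Let X = conversion of D; extent ξ = 2.87·X mol/L.
Concentrations: [D] = 2.87 − 2.87X; [E] = 2.87X; [G] = 2.87X.
K = [E] [G] / ([D]).
Equating to 11.5 mol/L: the physical root is X = 0.829.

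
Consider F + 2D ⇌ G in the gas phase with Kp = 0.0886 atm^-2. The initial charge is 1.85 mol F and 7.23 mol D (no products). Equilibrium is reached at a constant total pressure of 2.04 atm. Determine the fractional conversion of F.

X = 0.183

Take 1.85 mol F as basis and let X be its fractional conversion, so ξ = 1.85X.
Mole table: n_F = 1.85 − 1.85X; n_D = 7.23 − 3.7X; n_G = 1.85X.
Total moles n_T = 9.08 − 3.7X.
y_i = n_i/n_T, p_i = y_i·P. Kp = p_G / (p_F p_D^2).
Setting this equal to 0.0886 atm^-2 and taking the physical root (0 < X < 1) gives X = 0.183.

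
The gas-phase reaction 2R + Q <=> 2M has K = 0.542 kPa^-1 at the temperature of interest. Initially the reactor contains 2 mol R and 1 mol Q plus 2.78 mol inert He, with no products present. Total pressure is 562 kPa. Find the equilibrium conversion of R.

X = 0.784

Basis: 2 mol R initially; let X = conversion of R. Extent ξ = X.
At extent ξ: n_R = 2 − 2X; n_Q = 1 − X; n_M = 2X; n_I = 2.78 (inert).
Total moles n_T = 5.78 − X.
Mole fractions y_i = n_i/n_T; K = p_M^2 / (p_R^2 p_Q) with p_i = y_i·P.
Equating to 0.542 kPa^-1 and solving on 0 < X < 1: X = 0.784.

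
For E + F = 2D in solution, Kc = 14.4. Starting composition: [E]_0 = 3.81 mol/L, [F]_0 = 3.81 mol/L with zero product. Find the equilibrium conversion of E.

Let X = conversion of E; extent ξ = 3.81·X mol/L.
Concentrations: [E] = 3.81 − 3.81X; [F] = 3.81 − 3.81X; [D] = 7.62X.
Kc = [D]^2 / ([E] [F]).
Setting equal to 14.4 and solving for X on (0,1) gives X = 0.655.

X = 0.655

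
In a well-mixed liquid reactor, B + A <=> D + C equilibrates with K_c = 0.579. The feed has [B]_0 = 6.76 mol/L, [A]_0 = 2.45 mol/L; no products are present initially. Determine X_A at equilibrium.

X = 0.652

Let X = conversion of A; extent ξ = 2.45·X mol/L.
Concentrations: [B] = 6.76 − 2.45X; [A] = 2.45 − 2.45X; [D] = 2.45X; [C] = 2.45X.
K_c = [D] [C] / ([B] [A]).
Equating to 0.579: the physical root is X = 0.652.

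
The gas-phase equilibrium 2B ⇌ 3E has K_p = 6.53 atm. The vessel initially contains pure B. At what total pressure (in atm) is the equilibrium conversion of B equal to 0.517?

P = 4.11 atm

Let X = conversion of B (basis 1 mol B); extent of reaction ξ = 0.5X.
Moles: n_B = 1 − X; n_E = 1.5X.
n_T = Σnᵢ = 1 + 0.5X.
K_p = p_E^3 / (p_B^2) with p_i = (n_i/n_T)·P.
At X = 0.517: the mole-fraction product g(X) = Π y_i^ν_i = 1.589. Since K_p = g(X)·P^{1}, P = (K_p/g)^(1/1) = (6.53/1.589)^(1/1) = 4.11 atm.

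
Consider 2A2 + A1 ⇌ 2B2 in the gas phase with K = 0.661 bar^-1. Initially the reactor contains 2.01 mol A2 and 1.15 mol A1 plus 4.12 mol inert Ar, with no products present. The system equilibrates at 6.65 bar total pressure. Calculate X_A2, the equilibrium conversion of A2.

X = 0.408

Take 2.01 mol A2 as basis and let X be its fractional conversion, so ξ = 1X.
At extent ξ: n_A2 = 2.01 − 2.01X; n_A1 = 1.15 − 1X; n_B2 = 2.01X; n_I = 4.12 (inert).
Summing: n_T = 7.28 − 1X.
Mole fractions y_i = n_i/n_T; K = p_B2^2 / (p_A2^2 p_A1) with p_i = y_i·P.
Substituting and setting equal to 0.661 bar^-1 gives a polynomial in X; the root in (0,1) is X = 0.408.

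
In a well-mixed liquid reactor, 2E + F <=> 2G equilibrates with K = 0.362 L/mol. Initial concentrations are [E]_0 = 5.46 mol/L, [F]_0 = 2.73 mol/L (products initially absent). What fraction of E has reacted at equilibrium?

X = 0.429

Let X = conversion of E; extent ξ = 5.46X/2 mol/L.
Concentrations: [E] = 5.46 − 5.46X; [F] = 2.73 − 2.73X; [G] = 5.46X.
K = [G]^2 / ([E]^2 [F]).
This equals 0.362 at X = 0.429 (the root in 0 < X < 1).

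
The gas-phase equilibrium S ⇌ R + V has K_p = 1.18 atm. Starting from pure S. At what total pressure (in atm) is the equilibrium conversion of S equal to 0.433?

Take 1 mol S as basis and let X be its fractional conversion, so ξ = X.
Mole table: n_S = 1 − X; n_R = X; n_V = X.
Summing: n_T = 1 + X.
K_p = p_R p_V / (p_S) with p_i = (n_i/n_T)·P.
At X = 0.433: the mole-fraction product g(X) = Π y_i^ν_i = 0.2308. Since K_p = g(X)·P^{1}, P = (K_p/g)^(1/1) = (1.18/0.2308)^(1/1) = 5.11 atm.

P = 5.11 atm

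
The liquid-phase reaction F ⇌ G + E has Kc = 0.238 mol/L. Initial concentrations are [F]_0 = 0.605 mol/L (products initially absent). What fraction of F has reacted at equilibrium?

X = 0.461

Let X = conversion of F; extent ξ = 0.605·X mol/L.
Concentrations: [F] = 0.605 − 0.605X; [G] = 0.605X; [E] = 0.605X.
Kc = [G] [E] / ([F]).
Equating to 0.238 mol/L: the physical root is X = 0.461.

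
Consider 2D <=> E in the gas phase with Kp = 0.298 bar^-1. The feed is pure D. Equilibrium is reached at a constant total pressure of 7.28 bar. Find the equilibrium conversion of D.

Take 1 mol D as basis and let X be its fractional conversion, so ξ = 0.5X.
At extent ξ: n_D = 1 − X; n_E = 0.5X.
Total moles n_T = 1 − 0.5X.
Mole fractions y_i = n_i/n_T; Kp = p_E / (p_D^2) with p_i = y_i·P.
Setting this equal to 0.298 bar^-1 and taking the physical root (0 < X < 1) gives X = 0.679.

X = 0.679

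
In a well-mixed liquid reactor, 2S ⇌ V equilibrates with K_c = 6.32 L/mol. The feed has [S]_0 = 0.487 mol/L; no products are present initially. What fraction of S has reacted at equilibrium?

X = 0.670

Let X = conversion of S; extent ξ = 0.487X/2 mol/L.
Concentrations: [S] = 0.487 − 0.487X; [V] = 0.243X.
K_c = [V] / ([S]^2).
Solving K_c = 6.32 for X ∈ (0,1): X = 0.670.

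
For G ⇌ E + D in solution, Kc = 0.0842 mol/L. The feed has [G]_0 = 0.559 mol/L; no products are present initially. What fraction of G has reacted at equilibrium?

X = 0.320

Let X = conversion of G; extent ξ = 0.559·X mol/L.
Concentrations: [G] = 0.559 − 0.559X; [E] = 0.559X; [D] = 0.559X.
Kc = [E] [D] / ([G]).
This equals 0.0842 at X = 0.320 (the root in 0 < X < 1).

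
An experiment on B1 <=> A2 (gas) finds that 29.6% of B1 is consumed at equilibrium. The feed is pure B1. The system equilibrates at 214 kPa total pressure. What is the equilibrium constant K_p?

K_p = 0.42

Take 1 mol B1 as basis and let X be its fractional conversion, so ξ = X.
Species balance: n_B1 = 1 − X; n_A2 = X.
n_T stays at 1 (no change in mole number).
At X = 0.296: n_B1 = 0.704, n_A2 = 0.296, n_T = 1.
p_i = (n_i/n_T)·P. K_p = p_A2 / (p_B1) = 0.42.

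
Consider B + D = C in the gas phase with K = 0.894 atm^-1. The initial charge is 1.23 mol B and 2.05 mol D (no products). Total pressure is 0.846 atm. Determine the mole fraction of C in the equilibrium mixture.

Let X = conversion of B (basis 1.23 mol B); extent of reaction ξ = 1.23X.
Species balance: n_B = 1.23 − 1.23X; n_D = 2.05 − 1.23X; n_C = 1.23X.
n_T = Σnᵢ = 3.28 − 1.23X.
With p_i = (n_i/n_T)P, K = p_C / (p_B p_D).
Equating to 0.894 atm^-1 and solving on 0 < X < 1: X = 0.304.
Then n_C = 0.374, n_T = 2.91, so y_C = 0.129.

y_C = 0.129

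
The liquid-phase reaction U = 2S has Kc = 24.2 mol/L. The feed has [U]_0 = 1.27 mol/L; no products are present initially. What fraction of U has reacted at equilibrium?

Let X = conversion of U; extent ξ = 1.27·X mol/L.
Concentrations: [U] = 1.27 − 1.27X; [S] = 2.54X.
Kc = [S]^2 / ([U]).
Setting equal to 24.2 and solving for X on (0,1) gives X = 0.849.

X = 0.849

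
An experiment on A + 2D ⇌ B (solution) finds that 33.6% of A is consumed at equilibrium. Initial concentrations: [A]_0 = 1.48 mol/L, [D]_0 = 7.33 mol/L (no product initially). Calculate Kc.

Let X = conversion of A.
Concentrations: [A] = 1.48 − 1.48X; [D] = 7.33 − 2.96X; [B] = 1.48X.
At X = 0.336: [A] = 0.983, [D] = 6.34, [B] = 0.497.
Kc = [B] / ([A] [D]^2) = 0.0126 (mol/L)^-2.

Kc = 0.0126 (mol/L)^-2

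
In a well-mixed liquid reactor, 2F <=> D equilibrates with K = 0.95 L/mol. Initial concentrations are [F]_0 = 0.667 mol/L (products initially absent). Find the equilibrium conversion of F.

X = 0.423

Let X = conversion of F; extent ξ = 0.667X/2 mol/L.
Concentrations: [F] = 0.667 − 0.667X; [D] = 0.334X.
K = [D] / ([F]^2).
Equating to 0.95 L/mol: the physical root is X = 0.423.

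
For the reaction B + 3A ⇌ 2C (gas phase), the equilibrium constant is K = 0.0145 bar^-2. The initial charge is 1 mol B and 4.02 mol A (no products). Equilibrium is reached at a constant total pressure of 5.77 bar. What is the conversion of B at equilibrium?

X = 0.339

Let X = conversion of B (basis 1 mol B); extent of reaction ξ = X.
Mole table: n_B = 1 − X; n_A = 4.02 − 3X; n_C = 2X.
Total moles n_T = 5.02 − 2X.
y_i = n_i/n_T, p_i = y_i·P. K = p_C^2 / (p_B p_A^3).
This yields a degree-4 equation in X; solving on (0,1), X = 0.339.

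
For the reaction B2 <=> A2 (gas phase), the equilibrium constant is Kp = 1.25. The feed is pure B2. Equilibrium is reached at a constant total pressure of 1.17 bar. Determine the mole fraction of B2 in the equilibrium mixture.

y_B2 = 0.444

Let X = conversion of B2 (basis 1 mol B2); extent of reaction ξ = X.
Moles: n_B2 = 1 − X; n_A2 = X.
Since Δν = 0, n_T = 1 throughout.
With p_i = (n_i/n_T)P, Kp = p_A2 / (p_B2).
This yields a degree-1 equation in X; solving on (0,1), X = 0.556.
Then n_B2 = 0.444, n_T = 1, so y_B2 = 0.444.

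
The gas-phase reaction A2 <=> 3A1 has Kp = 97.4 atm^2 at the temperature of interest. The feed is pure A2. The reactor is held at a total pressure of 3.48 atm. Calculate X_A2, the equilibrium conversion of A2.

X = 0.765

Let X = conversion of A2 (basis 1 mol A2); extent of reaction ξ = X.
Moles: n_A2 = 1 − X; n_A1 = 3X.
n_T = Σnᵢ = 1 + 2X.
Mole fractions y_i = n_i/n_T; Kp = p_A1^3 / (p_A2) with p_i = y_i·P.
Equating to 97.4 atm^2 and solving on 0 < X < 1: X = 0.765.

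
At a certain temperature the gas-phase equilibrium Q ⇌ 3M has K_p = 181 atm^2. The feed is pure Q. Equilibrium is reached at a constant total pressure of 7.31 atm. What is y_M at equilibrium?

y_M = 0.831

Take 1 mol Q as basis and let X be its fractional conversion, so ξ = X.
Moles: n_Q = 1 − X; n_M = 3X.
Total moles n_T = 1 + 2X.
Mole fractions y_i = n_i/n_T; K_p = p_M^3 / (p_Q) with p_i = y_i·P.
Setting this equal to 181 atm^2 and taking the physical root (0 < X < 1) gives X = 0.621.
Then n_M = 1.86, n_T = 2.24, so y_M = 0.831.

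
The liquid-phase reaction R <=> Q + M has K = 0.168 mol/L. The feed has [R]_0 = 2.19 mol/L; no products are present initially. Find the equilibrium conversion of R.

X = 0.241

Let X = conversion of R; extent ξ = 2.19·X mol/L.
Concentrations: [R] = 2.19 − 2.19X; [Q] = 2.19X; [M] = 2.19X.
K = [Q] [M] / ([R]).
Equating to 0.168 mol/L: the physical root is X = 0.241.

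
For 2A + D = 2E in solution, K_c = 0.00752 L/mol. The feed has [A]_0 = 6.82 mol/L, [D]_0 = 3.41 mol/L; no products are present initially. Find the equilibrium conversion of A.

X = 0.130

Let X = conversion of A; extent ξ = 6.82X/2 mol/L.
Concentrations: [A] = 6.82 − 6.82X; [D] = 3.41 − 3.41X; [E] = 6.82X.
K_c = [E]^2 / ([A]^2 [D]).
Equating to 0.00752 L/mol: the physical root is X = 0.130.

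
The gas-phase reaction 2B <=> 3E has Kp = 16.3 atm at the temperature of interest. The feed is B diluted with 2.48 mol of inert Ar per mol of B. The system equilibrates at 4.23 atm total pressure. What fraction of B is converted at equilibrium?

X = 0.713

Basis: 1 mol B initially; let X = conversion of B. Extent ξ = 0.5X.
Moles: n_B = 1 − X; n_E = 1.5X; n_I = 2.48 (inert).
n_T = Σnᵢ = 3.48 + 0.5X.
y_i = n_i/n_T, p_i = y_i·P. Kp = p_E^3 / (p_B^2).
This yields a degree-3 equation in X; solving on (0,1), X = 0.713.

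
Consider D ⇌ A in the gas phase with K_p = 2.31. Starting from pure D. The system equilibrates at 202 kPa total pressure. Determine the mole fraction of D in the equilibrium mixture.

y_D = 0.302

Basis: 1 mol D initially; let X = conversion of D. Extent ξ = X.
Mole table: n_D = 1 − X; n_A = X.
Total moles n_T = 1 (Δν = 0, constant).
Mole fractions y_i = n_i/n_T; K_p = p_A / (p_D) with p_i = y_i·P.
Setting this equal to 2.31 and taking the physical root (0 < X < 1) gives X = 0.698.
Then n_D = 0.302, n_T = 1, so y_D = 0.302.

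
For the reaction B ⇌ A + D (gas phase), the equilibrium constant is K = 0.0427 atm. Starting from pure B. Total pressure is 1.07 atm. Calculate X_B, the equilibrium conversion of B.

Take 1 mol B as basis and let X be its fractional conversion, so ξ = X.
Mole table: n_B = 1 − X; n_A = X; n_D = X.
Summing: n_T = 1 + X.
With p_i = (n_i/n_T)P, K = p_A p_D / (p_B).
Setting this equal to 0.0427 atm and taking the physical root (0 < X < 1) gives X = 0.196.

X = 0.196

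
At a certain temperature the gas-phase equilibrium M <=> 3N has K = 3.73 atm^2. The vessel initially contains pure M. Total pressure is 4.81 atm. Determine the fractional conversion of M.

X = 0.212

Basis: 1 mol M initially; let X = conversion of M. Extent ξ = X.
Species balance: n_M = 1 − X; n_N = 3X.
n_T = Σnᵢ = 1 + 2X.
y_i = n_i/n_T, p_i = y_i·P. K = p_N^3 / (p_M).
Setting this equal to 3.73 atm^2 and taking the physical root (0 < X < 1) gives X = 0.212.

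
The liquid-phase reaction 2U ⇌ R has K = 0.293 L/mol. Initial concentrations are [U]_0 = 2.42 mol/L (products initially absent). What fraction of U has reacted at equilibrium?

Let X = conversion of U; extent ξ = 2.42X/2 mol/L.
Concentrations: [U] = 2.42 − 2.42X; [R] = 1.21X.
K = [R] / ([U]^2).
Solving K = 0.293 for X ∈ (0,1): X = 0.442.

X = 0.442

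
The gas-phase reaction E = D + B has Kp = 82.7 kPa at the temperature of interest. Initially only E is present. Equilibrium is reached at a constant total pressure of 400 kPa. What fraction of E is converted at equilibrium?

Basis: 1 mol E initially; let X = conversion of E. Extent ξ = X.
Species balance: n_E = 1 − X; n_D = X; n_B = X.
Total moles n_T = 1 + X.
y_i = n_i/n_T, p_i = y_i·P. Kp = p_D p_B / (p_E).
Setting this equal to 82.7 kPa and taking the physical root (0 < X < 1) gives X = 0.414.

X = 0.414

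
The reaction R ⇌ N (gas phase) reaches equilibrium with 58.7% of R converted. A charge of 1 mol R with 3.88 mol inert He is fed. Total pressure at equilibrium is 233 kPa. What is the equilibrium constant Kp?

Let X = conversion of R (basis 1 mol R); extent of reaction ξ = X.
At extent ξ: n_R = 1 − X; n_N = X; n_I = 3.88 (inert).
Total moles n_T = 4.88 (Δν = 0, constant).
At X = 0.587: n_R = 0.413, n_N = 0.587, n_T = 4.88.
p_i = (n_i/n_T)·P. Kp = p_N / (p_R) = 1.42.

Kp = 1.42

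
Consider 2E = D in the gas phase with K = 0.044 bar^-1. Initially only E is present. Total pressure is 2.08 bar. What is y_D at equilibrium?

Take 1 mol E as basis and let X be its fractional conversion, so ξ = 0.5X.
At extent ξ: n_E = 1 − X; n_D = 0.5X.
Summing: n_T = 1 − 0.5X.
With p_i = (n_i/n_T)P, K = p_D / (p_E^2).
Substituting and setting equal to 0.044 bar^-1 gives a polynomial in X; the root in (0,1) is X = 0.144.
Then n_D = 0.0722, n_T = 0.928, so y_D = 0.078.

y_D = 0.078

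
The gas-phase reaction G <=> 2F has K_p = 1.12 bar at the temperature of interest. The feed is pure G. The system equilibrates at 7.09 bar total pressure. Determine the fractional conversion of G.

X = 0.195

Let X = conversion of G (basis 1 mol G); extent of reaction ξ = X.
Mole table: n_G = 1 − X; n_F = 2X.
n_T = Σnᵢ = 1 + X.
y_i = n_i/n_T, p_i = y_i·P. K_p = p_F^2 / (p_G).
Setting this equal to 1.12 bar and taking the physical root (0 < X < 1) gives X = 0.195.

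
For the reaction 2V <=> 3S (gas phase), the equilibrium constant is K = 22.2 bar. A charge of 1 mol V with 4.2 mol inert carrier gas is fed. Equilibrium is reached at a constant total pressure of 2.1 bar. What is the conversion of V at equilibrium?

Take 1 mol V as basis and let X be its fractional conversion, so ξ = 0.5X.
Moles: n_V = 1 − X; n_S = 1.5X; n_I = 4.2 (inert).
n_T = Σnᵢ = 5.2 + 0.5X.
With p_i = (n_i/n_T)P, K = p_S^3 / (p_V^2).
Setting this equal to 22.2 bar and taking the physical root (0 < X < 1) gives X = 0.822.

X = 0.822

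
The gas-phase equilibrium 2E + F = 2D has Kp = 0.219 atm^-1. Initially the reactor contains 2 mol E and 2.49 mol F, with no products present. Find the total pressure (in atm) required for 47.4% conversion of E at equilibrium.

Let X = conversion of E (basis 2 mol E); extent of reaction ξ = X.
Moles: n_E = 2 − 2X; n_F = 2.49 − X; n_D = 2X.
Total moles n_T = 4.49 − X.
Kp = p_D^2 / (p_E^2 p_F) with p_i = (n_i/n_T)·P.
At X = 0.474: the mole-fraction product g(X) = Π y_i^ν_i = 1.618. Since Kp = g(X)·P^{-1}, P = (g/Kp)^(1/1) = (1.618/0.219)^(1/1) = 7.39 atm.

P = 7.39 atm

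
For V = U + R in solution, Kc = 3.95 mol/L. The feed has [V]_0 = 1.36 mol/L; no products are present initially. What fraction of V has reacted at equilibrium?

X = 0.787

Let X = conversion of V; extent ξ = 1.36·X mol/L.
Concentrations: [V] = 1.36 − 1.36X; [U] = 1.36X; [R] = 1.36X.
Kc = [U] [R] / ([V]).
This equals 3.95 at X = 0.787 (the root in 0 < X < 1).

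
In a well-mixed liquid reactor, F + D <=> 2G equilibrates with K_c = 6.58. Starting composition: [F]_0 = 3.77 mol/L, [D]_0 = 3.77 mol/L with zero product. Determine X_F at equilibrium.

X = 0.562

Let X = conversion of F; extent ξ = 3.77·X mol/L.
Concentrations: [F] = 3.77 − 3.77X; [D] = 3.77 − 3.77X; [G] = 7.54X.
K_c = [G]^2 / ([F] [D]).
Setting equal to 6.58 and solving for X on (0,1) gives X = 0.562.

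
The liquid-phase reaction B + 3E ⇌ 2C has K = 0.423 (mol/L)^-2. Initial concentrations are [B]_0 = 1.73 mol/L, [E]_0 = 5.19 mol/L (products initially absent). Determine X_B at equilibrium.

Let X = conversion of B; extent ξ = 1.73·X mol/L.
Concentrations: [B] = 1.73 − 1.73X; [E] = 5.19 − 5.19X; [C] = 3.46X.
K = [C]^2 / ([B] [E]^3).
This equals 0.423 at X = 0.562 (the root in 0 < X < 1).

X = 0.562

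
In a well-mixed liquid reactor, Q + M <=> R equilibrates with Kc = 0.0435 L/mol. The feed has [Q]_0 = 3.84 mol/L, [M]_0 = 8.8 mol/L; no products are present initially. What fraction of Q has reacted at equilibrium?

X = 0.254

Let X = conversion of Q; extent ξ = 3.84·X mol/L.
Concentrations: [Q] = 3.84 − 3.84X; [M] = 8.8 − 3.84X; [R] = 3.84X.
Kc = [R] / ([Q] [M]).
Solving Kc = 0.0435 for X ∈ (0,1): X = 0.254.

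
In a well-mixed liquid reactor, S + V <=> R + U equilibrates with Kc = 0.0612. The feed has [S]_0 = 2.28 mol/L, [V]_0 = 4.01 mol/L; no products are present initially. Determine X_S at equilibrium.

X = 0.260

Let X = conversion of S; extent ξ = 2.28·X mol/L.
Concentrations: [S] = 2.28 − 2.28X; [V] = 4.01 − 2.28X; [R] = 2.28X; [U] = 2.28X.
Kc = [R] [U] / ([S] [V]).
Solving Kc = 0.0612 for X ∈ (0,1): X = 0.260.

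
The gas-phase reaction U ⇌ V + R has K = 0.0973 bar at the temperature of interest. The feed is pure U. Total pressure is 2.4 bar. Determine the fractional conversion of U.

X = 0.197

Let X = conversion of U (basis 1 mol U); extent of reaction ξ = X.
Mole table: n_U = 1 − X; n_V = X; n_R = X.
Total moles n_T = 1 + X.
With p_i = (n_i/n_T)P, K = p_V p_R / (p_U).
Equating to 0.0973 bar and solving on 0 < X < 1: X = 0.197.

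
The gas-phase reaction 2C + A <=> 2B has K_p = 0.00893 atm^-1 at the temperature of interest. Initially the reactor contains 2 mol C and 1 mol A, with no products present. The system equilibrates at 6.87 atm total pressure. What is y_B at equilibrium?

Basis: 2 mol C initially; let X = conversion of C. Extent ξ = X.
Mole table: n_C = 2 − 2X; n_A = 1 − X; n_B = 2X.
Total moles n_T = 3 − X.
With p_i = (n_i/n_T)P, K_p = p_B^2 / (p_C^2 p_A).
This yields a degree-3 equation in X; solving on (0,1), X = 0.120.
Then n_B = 0.241, n_T = 2.88, so y_B = 0.084.

y_B = 0.084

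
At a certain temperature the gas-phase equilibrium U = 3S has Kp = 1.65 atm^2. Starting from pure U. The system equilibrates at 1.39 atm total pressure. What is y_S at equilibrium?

y_S = 0.661

Take 1 mol U as basis and let X be its fractional conversion, so ξ = X.
Species balance: n_U = 1 − X; n_S = 3X.
n_T = Σnᵢ = 1 + 2X.
Mole fractions y_i = n_i/n_T; Kp = p_S^3 / (p_U) with p_i = y_i·P.
Equating to 1.65 atm^2 and solving on 0 < X < 1: X = 0.394.
Then n_S = 1.18, n_T = 1.79, so y_S = 0.661.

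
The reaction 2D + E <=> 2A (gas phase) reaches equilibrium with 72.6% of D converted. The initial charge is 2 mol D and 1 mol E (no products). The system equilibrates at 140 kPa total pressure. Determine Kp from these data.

Kp = 0.416 kPa^-1

Let X = conversion of D (basis 2 mol D); extent of reaction ξ = X.
Species balance: n_D = 2 − 2X; n_E = 1 − X; n_A = 2X.
n_T = Σnᵢ = 3 − X.
At X = 0.726: n_D = 0.548, n_E = 0.274, n_A = 1.45, n_T = 2.27.
p_i = (n_i/n_T)·P. Kp = p_A^2 / (p_D^2 p_E) = 0.416 kPa^-1.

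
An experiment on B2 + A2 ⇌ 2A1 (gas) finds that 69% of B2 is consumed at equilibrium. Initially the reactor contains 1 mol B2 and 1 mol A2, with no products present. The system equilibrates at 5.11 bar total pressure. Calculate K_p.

K_p = 19.8

Basis: 1 mol B2 initially; let X = conversion of B2. Extent ξ = X.
Species balance: n_B2 = 1 − X; n_A2 = 1 − X; n_A1 = 2X.
Total moles n_T = 2 (Δν = 0, constant).
At X = 0.69: n_B2 = 0.31, n_A2 = 0.31, n_A1 = 1.38, n_T = 2.
p_i = (n_i/n_T)·P. K_p = p_A1^2 / (p_B2 p_A2) = 19.8.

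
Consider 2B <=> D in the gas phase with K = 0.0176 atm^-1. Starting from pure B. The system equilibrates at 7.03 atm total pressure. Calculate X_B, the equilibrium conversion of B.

X = 0.182

Take 1 mol B as basis and let X be its fractional conversion, so ξ = 0.5X.
Species balance: n_B = 1 − X; n_D = 0.5X.
n_T = Σnᵢ = 1 − 0.5X.
Mole fractions y_i = n_i/n_T; K = p_D / (p_B^2) with p_i = y_i·P.
This yields a degree-2 equation in X; solving on (0,1), X = 0.182.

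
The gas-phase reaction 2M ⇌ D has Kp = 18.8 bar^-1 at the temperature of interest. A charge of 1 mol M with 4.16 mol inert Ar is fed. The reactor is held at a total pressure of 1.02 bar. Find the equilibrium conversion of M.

X = 0.703

Basis: 1 mol M initially; let X = conversion of M. Extent ξ = 0.5X.
Moles: n_M = 1 − X; n_D = 0.5X; n_I = 4.16 (inert).
Summing: n_T = 5.16 − 0.5X.
Mole fractions y_i = n_i/n_T; Kp = p_D / (p_M^2) with p_i = y_i·P.
Setting this equal to 18.8 bar^-1 and taking the physical root (0 < X < 1) gives X = 0.703.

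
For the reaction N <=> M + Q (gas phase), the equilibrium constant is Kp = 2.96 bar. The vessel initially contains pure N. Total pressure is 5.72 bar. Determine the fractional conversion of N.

Basis: 1 mol N initially; let X = conversion of N. Extent ξ = X.
At extent ξ: n_N = 1 − X; n_M = X; n_Q = X.
n_T = Σnᵢ = 1 + X.
With p_i = (n_i/n_T)P, Kp = p_M p_Q / (p_N).
Substituting and setting equal to 2.96 bar gives a polynomial in X; the root in (0,1) is X = 0.584.

X = 0.584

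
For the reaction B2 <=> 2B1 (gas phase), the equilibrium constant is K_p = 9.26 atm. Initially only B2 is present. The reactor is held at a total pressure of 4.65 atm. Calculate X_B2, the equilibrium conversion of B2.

X = 0.577

Take 1 mol B2 as basis and let X be its fractional conversion, so ξ = X.
At extent ξ: n_B2 = 1 − X; n_B1 = 2X.
Summing: n_T = 1 + X.
With p_i = (n_i/n_T)P, K_p = p_B1^2 / (p_B2).
Substituting and setting equal to 9.26 atm gives a polynomial in X; the root in (0,1) is X = 0.577.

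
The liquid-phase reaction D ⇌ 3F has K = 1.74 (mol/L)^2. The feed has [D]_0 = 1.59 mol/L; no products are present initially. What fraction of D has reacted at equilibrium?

Let X = conversion of D; extent ξ = 1.59·X mol/L.
Concentrations: [D] = 1.59 − 1.59X; [F] = 4.77X.
K = [F]^3 / ([D]).
Setting equal to 1.74 and solving for X on (0,1) gives X = 0.266.

X = 0.266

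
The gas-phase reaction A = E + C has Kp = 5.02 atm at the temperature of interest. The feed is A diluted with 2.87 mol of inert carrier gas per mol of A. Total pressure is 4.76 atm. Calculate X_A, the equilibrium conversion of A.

Basis: 1 mol A initially; let X = conversion of A. Extent ξ = X.
Species balance: n_A = 1 − X; n_E = X; n_C = X; n_I = 2.87 (inert).
Summing: n_T = 3.87 + X.
y_i = n_i/n_T, p_i = y_i·P. Kp = p_E p_C / (p_A).
Substituting and setting equal to 5.02 atm gives a polynomial in X; the root in (0,1) is X = 0.854.

X = 0.854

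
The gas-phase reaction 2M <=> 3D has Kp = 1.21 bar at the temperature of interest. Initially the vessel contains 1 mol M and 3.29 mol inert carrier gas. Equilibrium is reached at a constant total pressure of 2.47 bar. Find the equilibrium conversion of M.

X = 0.528

Basis: 1 mol M initially; let X = conversion of M. Extent ξ = 0.5X.
Moles: n_M = 1 − X; n_D = 1.5X; n_I = 3.29 (inert).
Summing: n_T = 4.29 + 0.5X.
y_i = n_i/n_T, p_i = y_i·P. Kp = p_D^3 / (p_M^2).
This yields a degree-3 equation in X; solving on (0,1), X = 0.528.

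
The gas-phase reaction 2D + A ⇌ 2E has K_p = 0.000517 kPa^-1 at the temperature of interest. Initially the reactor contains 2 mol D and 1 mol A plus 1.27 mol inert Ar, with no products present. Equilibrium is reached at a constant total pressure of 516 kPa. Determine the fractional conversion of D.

Let X = conversion of D (basis 2 mol D); extent of reaction ξ = X.
Species balance: n_D = 2 − 2X; n_A = 1 − X; n_E = 2X; n_I = 1.27 (inert).
Summing: n_T = 4.27 − X.
With p_i = (n_i/n_T)P, K_p = p_E^2 / (p_D^2 p_A).
Setting this equal to 0.000517 kPa^-1 and taking the physical root (0 < X < 1) gives X = 0.187.

X = 0.187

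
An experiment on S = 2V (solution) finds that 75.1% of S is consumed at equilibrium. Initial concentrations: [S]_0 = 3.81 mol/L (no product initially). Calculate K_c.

Let X = conversion of S.
Concentrations: [S] = 3.81 − 3.81X; [V] = 7.62X.
At X = 0.751: [S] = 0.949, [V] = 5.72.
K_c = [V]^2 / ([S]) = 34.5 mol/L.

K_c = 34.5 mol/L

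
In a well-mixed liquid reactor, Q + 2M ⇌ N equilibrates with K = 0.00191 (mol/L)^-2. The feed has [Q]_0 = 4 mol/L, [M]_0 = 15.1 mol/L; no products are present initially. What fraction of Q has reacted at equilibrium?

Let X = conversion of Q; extent ξ = 4·X mol/L.
Concentrations: [Q] = 4 − 4X; [M] = 15.1 − 8X; [N] = 4X.
K = [N] / ([Q] [M]^2).
This equals 0.00191 at X = 0.247 (the root in 0 < X < 1).

X = 0.247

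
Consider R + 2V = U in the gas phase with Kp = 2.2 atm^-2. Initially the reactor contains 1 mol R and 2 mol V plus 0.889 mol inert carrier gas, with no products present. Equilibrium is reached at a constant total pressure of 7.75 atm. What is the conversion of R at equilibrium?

X = 0.801

Basis: 1 mol R initially; let X = conversion of R. Extent ξ = X.
Moles: n_R = 1 − X; n_V = 2 − 2X; n_U = X; n_I = 0.889 (inert).
Summing: n_T = 3.89 − 2X.
Mole fractions y_i = n_i/n_T; Kp = p_U / (p_R p_V^2) with p_i = y_i·P.
This yields a degree-3 equation in X; solving on (0,1), X = 0.801.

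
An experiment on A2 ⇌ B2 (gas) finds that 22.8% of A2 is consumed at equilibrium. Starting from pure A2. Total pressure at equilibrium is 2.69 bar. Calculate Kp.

Let X = conversion of A2 (basis 1 mol A2); extent of reaction ξ = X.
At extent ξ: n_A2 = 1 − X; n_B2 = X.
Since Δν = 0, n_T = 1 throughout.
At X = 0.228: n_A2 = 0.772, n_B2 = 0.228, n_T = 1.
p_i = (n_i/n_T)·P. Kp = p_B2 / (p_A2) = 0.295.

Kp = 0.295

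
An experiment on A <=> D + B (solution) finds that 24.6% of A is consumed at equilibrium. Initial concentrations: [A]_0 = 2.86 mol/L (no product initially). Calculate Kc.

Let X = conversion of A.
Concentrations: [A] = 2.86 − 2.86X; [D] = 2.86X; [B] = 2.86X.
At X = 0.246: [A] = 2.16, [D] = 0.704, [B] = 0.704.
Kc = [D] [B] / ([A]) = 0.23 mol/L.

Kc = 0.23 mol/L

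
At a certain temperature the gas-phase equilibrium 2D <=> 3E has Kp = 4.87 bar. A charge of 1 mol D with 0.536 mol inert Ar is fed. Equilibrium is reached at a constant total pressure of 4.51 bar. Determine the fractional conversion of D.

Let X = conversion of D (basis 1 mol D); extent of reaction ξ = 0.5X.
Mole table: n_D = 1 − X; n_E = 1.5X; n_I = 0.536 (inert).
Summing: n_T = 1.54 + 0.5X.
y_i = n_i/n_T, p_i = y_i·P. Kp = p_E^3 / (p_D^2).
This yields a degree-3 equation in X; solving on (0,1), X = 0.514.

X = 0.514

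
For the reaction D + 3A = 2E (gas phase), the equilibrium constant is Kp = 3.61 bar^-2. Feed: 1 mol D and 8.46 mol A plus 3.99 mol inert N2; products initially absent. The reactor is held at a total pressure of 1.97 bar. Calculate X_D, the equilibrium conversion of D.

X = 0.858

Take 1 mol D as basis and let X be its fractional conversion, so ξ = X.
Mole table: n_D = 1 − X; n_A = 8.46 − 3X; n_E = 2X; n_I = 3.99 (inert).
Summing: n_T = 13.5 − 2X.
With p_i = (n_i/n_T)P, Kp = p_E^2 / (p_D p_A^3).
This yields a degree-4 equation in X; solving on (0,1), X = 0.858.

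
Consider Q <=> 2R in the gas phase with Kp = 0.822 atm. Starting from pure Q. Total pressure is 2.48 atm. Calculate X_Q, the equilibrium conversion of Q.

Let X = conversion of Q (basis 1 mol Q); extent of reaction ξ = X.
Moles: n_Q = 1 − X; n_R = 2X.
Total moles n_T = 1 + X.
With p_i = (n_i/n_T)P, Kp = p_R^2 / (p_Q).
Equating to 0.822 atm and solving on 0 < X < 1: X = 0.277.

X = 0.277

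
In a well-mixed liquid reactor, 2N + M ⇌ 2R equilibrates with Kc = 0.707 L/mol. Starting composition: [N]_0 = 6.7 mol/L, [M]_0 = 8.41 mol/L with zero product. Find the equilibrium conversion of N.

X = 0.676

Let X = conversion of N; extent ξ = 6.7X/2 mol/L.
Concentrations: [N] = 6.7 − 6.7X; [M] = 8.41 − 3.35X; [R] = 6.7X.
Kc = [R]^2 / ([N]^2 [M]).
Setting equal to 0.707 and solving for X on (0,1) gives X = 0.676.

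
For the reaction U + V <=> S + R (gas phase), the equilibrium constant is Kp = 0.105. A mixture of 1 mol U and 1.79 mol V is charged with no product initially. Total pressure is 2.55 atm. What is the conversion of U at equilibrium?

Let X = conversion of U (basis 1 mol U); extent of reaction ξ = X.
At extent ξ: n_U = 1 − X; n_V = 1.79 − X; n_S = X; n_R = X.
n_T stays at 2.79 (no change in mole number).
y_i = n_i/n_T, p_i = y_i·P. Kp = p_S p_R / (p_U p_V).
This yields a degree-2 equation in X; solving on (0,1), X = 0.323.

X = 0.323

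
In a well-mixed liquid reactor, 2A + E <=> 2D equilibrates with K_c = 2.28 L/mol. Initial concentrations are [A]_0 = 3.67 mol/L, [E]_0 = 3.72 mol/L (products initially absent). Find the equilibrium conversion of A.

Let X = conversion of A; extent ξ = 3.67X/2 mol/L.
Concentrations: [A] = 3.67 − 3.67X; [E] = 3.72 − 1.83X; [D] = 3.67X.
K_c = [D]^2 / ([A]^2 [E]).
This equals 2.28 at X = 0.702 (the root in 0 < X < 1).

X = 0.702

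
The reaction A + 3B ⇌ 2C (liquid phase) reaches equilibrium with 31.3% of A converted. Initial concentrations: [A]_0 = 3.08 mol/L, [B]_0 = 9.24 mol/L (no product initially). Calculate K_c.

Let X = conversion of A.
Concentrations: [A] = 3.08 − 3.08X; [B] = 9.24 − 9.24X; [C] = 6.16X.
At X = 0.313: [A] = 2.12, [B] = 6.35, [C] = 1.93.
K_c = [C]^2 / ([A] [B]^3) = 0.00687 (mol/L)^-2.

K_c = 0.00687 (mol/L)^-2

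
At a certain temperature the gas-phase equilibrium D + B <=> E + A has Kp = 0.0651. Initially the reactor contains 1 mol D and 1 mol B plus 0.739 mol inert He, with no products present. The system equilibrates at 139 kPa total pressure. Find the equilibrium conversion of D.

Let X = conversion of D (basis 1 mol D); extent of reaction ξ = X.
Mole table: n_D = 1 − X; n_B = 1 − X; n_E = X; n_A = X; n_I = 0.739 (inert).
Since Δν = 0, n_T = 2.74 throughout.
y_i = n_i/n_T, p_i = y_i·P. Kp = p_E p_A / (p_D p_B).
Substituting and setting equal to 0.0651 gives a polynomial in X; the root in (0,1) is X = 0.203.

X = 0.203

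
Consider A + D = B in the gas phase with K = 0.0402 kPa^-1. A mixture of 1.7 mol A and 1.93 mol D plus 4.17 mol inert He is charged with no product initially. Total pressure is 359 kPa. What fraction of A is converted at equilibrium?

X = 0.643

Basis: 1.7 mol A initially; let X = conversion of A. Extent ξ = 1.7X.
At extent ξ: n_A = 1.7 − 1.7X; n_D = 1.93 − 1.7X; n_B = 1.7X; n_I = 4.17 (inert).
Total moles n_T = 7.8 − 1.7X.
y_i = n_i/n_T, p_i = y_i·P. K = p_B / (p_A p_D).
Substituting and setting equal to 0.0402 kPa^-1 gives a polynomial in X; the root in (0,1) is X = 0.643.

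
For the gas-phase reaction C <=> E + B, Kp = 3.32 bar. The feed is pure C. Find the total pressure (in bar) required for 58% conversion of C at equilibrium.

P = 6.55 bar

Basis: 1 mol C initially; let X = conversion of C. Extent ξ = X.
Species balance: n_C = 1 − X; n_E = X; n_B = X.
Total moles n_T = 1 + X.
Kp = p_E p_B / (p_C) with p_i = (n_i/n_T)·P.
At X = 0.58: the mole-fraction product g(X) = Π y_i^ν_i = 0.5069. Since Kp = g(X)·P^{1}, P = (Kp/g)^(1/1) = (3.32/0.5069)^(1/1) = 6.55 bar.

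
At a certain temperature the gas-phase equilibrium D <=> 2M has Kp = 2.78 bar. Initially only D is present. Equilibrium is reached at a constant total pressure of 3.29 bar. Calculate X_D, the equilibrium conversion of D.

Let X = conversion of D (basis 1 mol D); extent of reaction ξ = X.
At extent ξ: n_D = 1 − X; n_M = 2X.
Summing: n_T = 1 + X.
y_i = n_i/n_T, p_i = y_i·P. Kp = p_M^2 / (p_D).
Setting this equal to 2.78 bar and taking the physical root (0 < X < 1) gives X = 0.418.

X = 0.418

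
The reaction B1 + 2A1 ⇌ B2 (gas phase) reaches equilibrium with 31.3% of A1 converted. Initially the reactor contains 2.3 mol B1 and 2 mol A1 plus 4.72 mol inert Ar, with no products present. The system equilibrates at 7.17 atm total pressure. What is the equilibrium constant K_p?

K_p = 0.114 atm^-2

Take 2 mol A1 as basis and let X be its fractional conversion, so ξ = X.
At extent ξ: n_B1 = 2.3 − X; n_A1 = 2 − 2X; n_B2 = X; n_I = 4.72 (inert).
n_T = Σnᵢ = 9.02 − 2X.
At X = 0.313: n_B1 = 1.99, n_A1 = 1.37, n_B2 = 0.313, n_T = 8.39.
p_i = (n_i/n_T)·P. K_p = p_B2 / (p_B1 p_A1^2) = 0.114 atm^-2.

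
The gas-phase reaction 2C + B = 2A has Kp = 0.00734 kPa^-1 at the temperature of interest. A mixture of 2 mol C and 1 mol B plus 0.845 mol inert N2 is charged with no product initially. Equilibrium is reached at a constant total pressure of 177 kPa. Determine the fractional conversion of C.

X = 0.332

Let X = conversion of C (basis 2 mol C); extent of reaction ξ = X.
Species balance: n_C = 2 − 2X; n_B = 1 − X; n_A = 2X; n_I = 0.845 (inert).
n_T = Σnᵢ = 3.84 − X.
y_i = n_i/n_T, p_i = y_i·P. Kp = p_A^2 / (p_C^2 p_B).
Setting this equal to 0.00734 kPa^-1 and taking the physical root (0 < X < 1) gives X = 0.332.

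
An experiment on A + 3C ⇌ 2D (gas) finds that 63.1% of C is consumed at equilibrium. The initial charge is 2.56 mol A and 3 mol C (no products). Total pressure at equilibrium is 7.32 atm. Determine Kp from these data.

Let X = conversion of C (basis 3 mol C); extent of reaction ξ = X.
Species balance: n_A = 2.56 − X; n_C = 3 − 3X; n_D = 2X.
Summing: n_T = 5.56 − 2X.
At X = 0.631: n_A = 1.93, n_C = 1.11, n_D = 1.26, n_T = 4.3.
p_i = (n_i/n_T)·P. Kp = p_D^2 / (p_A p_C^3) = 0.21 atm^-2.

Kp = 0.21 atm^-2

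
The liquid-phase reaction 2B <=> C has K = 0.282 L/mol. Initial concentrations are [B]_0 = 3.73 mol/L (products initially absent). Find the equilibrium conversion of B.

Let X = conversion of B; extent ξ = 3.73X/2 mol/L.
Concentrations: [B] = 3.73 − 3.73X; [C] = 1.86X.
K = [C] / ([B]^2).
This equals 0.282 at X = 0.508 (the root in 0 < X < 1).

X = 0.508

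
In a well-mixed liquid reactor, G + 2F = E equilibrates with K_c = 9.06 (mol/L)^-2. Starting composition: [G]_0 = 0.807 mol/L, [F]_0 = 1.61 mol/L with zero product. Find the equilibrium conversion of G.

Let X = conversion of G; extent ξ = 0.807·X mol/L.
Concentrations: [G] = 0.807 − 0.807X; [F] = 1.61 − 1.61X; [E] = 0.807X.
K_c = [E] / ([G] [F]^2).
Solving K_c = 9.06 for X ∈ (0,1): X = 0.690.

X = 0.690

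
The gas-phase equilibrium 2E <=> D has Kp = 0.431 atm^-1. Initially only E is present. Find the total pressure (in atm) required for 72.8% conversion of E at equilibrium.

Let X = conversion of E (basis 1 mol E); extent of reaction ξ = 0.5X.
Species balance: n_E = 1 − X; n_D = 0.5X.
Summing: n_T = 1 − 0.5X.
Kp = p_D / (p_E^2) with p_i = (n_i/n_T)·P.
At X = 0.728: the mole-fraction product g(X) = Π y_i^ν_i = 3.129. Since Kp = g(X)·P^{-1}, P = (g/Kp)^(1/1) = (3.129/0.431)^(1/1) = 7.26 atm.

P = 7.26 atm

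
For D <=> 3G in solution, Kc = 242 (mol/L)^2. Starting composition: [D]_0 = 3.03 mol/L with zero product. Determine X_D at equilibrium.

Let X = conversion of D; extent ξ = 3.03·X mol/L.
Concentrations: [D] = 3.03 − 3.03X; [G] = 9.09X.
Kc = [G]^3 / ([D]).
Equating to 242 (mol/L)^2: the physical root is X = 0.679.

X = 0.679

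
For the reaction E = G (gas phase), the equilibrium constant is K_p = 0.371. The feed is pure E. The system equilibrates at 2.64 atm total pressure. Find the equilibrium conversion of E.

X = 0.271

Take 1 mol E as basis and let X be its fractional conversion, so ξ = X.
Species balance: n_E = 1 − X; n_G = X.
Total moles n_T = 1 (Δν = 0, constant).
With p_i = (n_i/n_T)P, K_p = p_G / (p_E).
Equating to 0.371 and solving on 0 < X < 1: X = 0.271.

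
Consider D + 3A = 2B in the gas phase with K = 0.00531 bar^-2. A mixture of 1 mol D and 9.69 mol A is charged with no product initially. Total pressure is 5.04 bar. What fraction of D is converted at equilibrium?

Basis: 1 mol D initially; let X = conversion of D. Extent ξ = X.
Species balance: n_D = 1 − X; n_A = 9.69 − 3X; n_B = 2X.
Total moles n_T = 10.7 − 2X.
y_i = n_i/n_T, p_i = y_i·P. K = p_B^2 / (p_D p_A^3).
Setting this equal to 0.00531 bar^-2 and taking the physical root (0 < X < 1) gives X = 0.369.

X = 0.369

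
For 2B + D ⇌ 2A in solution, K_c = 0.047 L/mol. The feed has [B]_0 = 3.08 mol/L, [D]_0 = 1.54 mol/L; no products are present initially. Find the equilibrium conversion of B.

Let X = conversion of B; extent ξ = 3.08X/2 mol/L.
Concentrations: [B] = 3.08 − 3.08X; [D] = 1.54 − 1.54X; [A] = 3.08X.
K_c = [A]^2 / ([B]^2 [D]).
Equating to 0.047 L/mol: the physical root is X = 0.194.

X = 0.194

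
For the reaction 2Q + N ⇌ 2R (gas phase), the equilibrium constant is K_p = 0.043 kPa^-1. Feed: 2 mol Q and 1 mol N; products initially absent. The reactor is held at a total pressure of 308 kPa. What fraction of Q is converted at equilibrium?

Take 2 mol Q as basis and let X be its fractional conversion, so ξ = X.
Mole table: n_Q = 2 − 2X; n_N = 1 − X; n_R = 2X.
n_T = Σnᵢ = 3 − X.
Mole fractions y_i = n_i/n_T; K_p = p_R^2 / (p_Q^2 p_N) with p_i = y_i·P.
Substituting and setting equal to 0.043 kPa^-1 gives a polynomial in X; the root in (0,1) is X = 0.598.

X = 0.598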